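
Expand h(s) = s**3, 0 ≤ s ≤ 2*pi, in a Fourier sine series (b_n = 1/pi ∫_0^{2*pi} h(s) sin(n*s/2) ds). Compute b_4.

b_4 = 1/pi ∫_0^{2*pi} (s**3) sin(2*s) ds.
Integrating by parts three times (tabular method), an antiderivative of (s**3) sin(2*s) is -s**3*cos(2*s)/2 + 3*s**2*sin(2*s)/4 + 3*s*cos(2*s)/4 - 3*sin(2*s)/8; evaluating from 0 to 2*pi: ∫_{0}^{2*pi} (s**3) sin(2*s) ds = (pi*(3 - 8*pi**2)/2) - (0) = pi*(3 - 8*pi**2)/2.
Hence b_4 = (1/pi)·(pi*(3 - 8*pi**2)/2) = 3/2 - 4*pi**2.

3/2 - 4*pi**2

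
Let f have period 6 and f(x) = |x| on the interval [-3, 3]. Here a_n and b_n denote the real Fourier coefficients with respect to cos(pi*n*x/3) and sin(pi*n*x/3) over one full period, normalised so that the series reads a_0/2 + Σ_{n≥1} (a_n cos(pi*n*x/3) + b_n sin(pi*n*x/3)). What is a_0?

3

a_0 = 1/3 ∫_{-3}^{3} f(x) dx = 1/3 · (9) = 3.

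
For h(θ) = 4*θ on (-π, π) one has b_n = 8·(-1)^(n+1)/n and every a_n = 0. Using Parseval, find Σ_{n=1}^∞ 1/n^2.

pi**2/6

Parseval: Σ b_n^2 = (1/π) ∫_{-π}^{π} h(θ)^2 dθ = 32*pi**2/3.
Σ b_n^2 = Σ 64/n^2, so Σ 1/n^2 = (32*pi**2/3)/64 = pi**2/6.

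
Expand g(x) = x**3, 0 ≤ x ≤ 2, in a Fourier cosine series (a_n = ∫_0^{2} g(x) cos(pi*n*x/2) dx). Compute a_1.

48*(4 - pi**2)/pi**4

a_1 = ∫_0^{2} (x**3) cos(pi*x/2) dx.
Integrating by parts three times (tabular method), an antiderivative of (x**3) cos(pi*x/2) is 2*x**3*sin(pi*x/2)/pi + 12*x**2*cos(pi*x/2)/pi**2 - 48*x*sin(pi*x/2)/pi**3 - 96*cos(pi*x/2)/pi**4; evaluating from 0 to 2: ∫_{0}^{2} (x**3) cos(pi*x/2) dx = (48*(2 - pi**2)/pi**4) - (-96/pi**4) = 48*(4 - pi**2)/pi**4.
Hence a_1 = 48*(4 - pi**2)/pi**4.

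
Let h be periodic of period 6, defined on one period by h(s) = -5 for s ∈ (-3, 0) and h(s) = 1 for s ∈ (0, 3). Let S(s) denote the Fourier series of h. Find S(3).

At s = 3 the one-sided limits are h(3^-) = 1 and h(3^+) = -5.
By Dirichlet's theorem the series converges to their average, [(1) + (-5)]/2 = -2.

-2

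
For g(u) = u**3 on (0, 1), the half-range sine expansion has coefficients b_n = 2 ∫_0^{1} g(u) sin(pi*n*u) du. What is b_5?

b_5 = 2 ∫_0^{1} (u**3) sin(5*pi*u) du.
Integrating by parts three times (tabular method), an antiderivative of (u**3) sin(5*pi*u) is -u**3*cos(5*pi*u)/(5*pi) + 3*u**2*sin(5*pi*u)/(25*pi**2) + 6*u*cos(5*pi*u)/(125*pi**3) - 6*sin(5*pi*u)/(625*pi**4); evaluating from 0 to 1: ∫_{0}^{1} (u**3) sin(5*pi*u) du = ((-6 + 25*pi**2)/(125*pi**3)) - (0) = (-6 + 25*pi**2)/(125*pi**3).
Hence b_5 = 2·((-6 + 25*pi**2)/(125*pi**3)) = 2*(-6 + 25*pi**2)/(125*pi**3).

2*(-6 + 25*pi**2)/(125*pi**3)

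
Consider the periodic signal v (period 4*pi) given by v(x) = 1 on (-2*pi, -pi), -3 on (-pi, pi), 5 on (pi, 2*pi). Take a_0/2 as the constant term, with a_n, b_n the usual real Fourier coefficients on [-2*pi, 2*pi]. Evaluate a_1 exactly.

-12/pi

a_1 = (1/(2*pi)) ∫_{-2*pi}^{2*pi} v(x) cos(x/2) dx.
Split the integral at the breakpoints.
Directly, an antiderivative of (1) cos(x/2) is 2*sin(x/2); evaluating from -2*pi to -pi: ∫_{-2*pi}^{-pi} (1) cos(x/2) dx = (-2) - (0) = -2.
Directly, an antiderivative of (-3) cos(x/2) is -6*sin(x/2); evaluating from -pi to pi: ∫_{-pi}^{pi} (-3) cos(x/2) dx = (-6) - (6) = -12.
Directly, an antiderivative of (5) cos(x/2) is 10*sin(x/2); evaluating from pi to 2*pi: ∫_{pi}^{2*pi} (5) cos(x/2) dx = (0) - (10) = -10.
Summing the pieces and multiplying by (1/(2*pi)) gives a_1 = -12/pi.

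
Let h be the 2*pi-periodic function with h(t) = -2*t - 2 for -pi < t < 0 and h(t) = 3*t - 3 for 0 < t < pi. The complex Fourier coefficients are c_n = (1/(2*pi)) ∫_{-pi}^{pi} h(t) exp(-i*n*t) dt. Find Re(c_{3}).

Since h is real-valued, Re(c_{3}) = (1/(2*pi)) ∫_{-pi}^{pi} h(t) cos(3*t) dt = a_{3}/2.
Split the integral at the breakpoints.
Integrating by parts (boundary term plus one more integral), an antiderivative of (-2*t - 2) cos(3*t) is -2*t*sin(3*t)/3 - 2*sin(3*t)/3 - 2*cos(3*t)/9; evaluating from -pi to 0: ∫_{-pi}^{0} (-2*t - 2) cos(3*t) dt = (-2/9) - (2/9) = -4/9.
Integrating by parts (boundary term plus one more integral), an antiderivative of (3*t - 3) cos(3*t) is t*sin(3*t) - sin(3*t) + cos(3*t)/3; evaluating from 0 to pi: ∫_{0}^{pi} (3*t - 3) cos(3*t) dt = (-1/3) - (1/3) = -2/3.
So ∫_{-pi}^{pi} h(t) cos(3*t) dt = -10/9.
Hence Re(c_{3}) = (1/(2*pi))·(-10/9) = -5/(9*pi).

-5/(9*pi)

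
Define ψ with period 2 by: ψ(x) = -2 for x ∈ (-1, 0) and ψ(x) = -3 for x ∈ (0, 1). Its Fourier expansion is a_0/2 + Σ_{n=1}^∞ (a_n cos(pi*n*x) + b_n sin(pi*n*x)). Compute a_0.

-5

a_0 = ∫_{-1}^{1} ψ(x) dx = -5.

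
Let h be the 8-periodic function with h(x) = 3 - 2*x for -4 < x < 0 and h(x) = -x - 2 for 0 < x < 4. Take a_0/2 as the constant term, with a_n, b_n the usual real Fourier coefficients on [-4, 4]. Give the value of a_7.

a_7 = 1/4 ∫_{-4}^{4} h(x) cos(7*pi*x/4) dx.
Split the integral at the breakpoints.
Integrating by parts (boundary term plus one more integral), an antiderivative of (3 - 2*x) cos(7*pi*x/4) is -8*x*sin(7*pi*x/4)/(7*pi) + 12*sin(7*pi*x/4)/(7*pi) - 32*cos(7*pi*x/4)/(49*pi**2); evaluating from -4 to 0: ∫_{-4}^{0} (3 - 2*x) cos(7*pi*x/4) dx = (-32/(49*pi**2)) - (32/(49*pi**2)) = -64/(49*pi**2).
Integrating by parts (boundary term plus one more integral), an antiderivative of (-x - 2) cos(7*pi*x/4) is -4*x*sin(7*pi*x/4)/(7*pi) - 8*sin(7*pi*x/4)/(7*pi) - 16*cos(7*pi*x/4)/(49*pi**2); evaluating from 0 to 4: ∫_{0}^{4} (-x - 2) cos(7*pi*x/4) dx = (16/(49*pi**2)) - (-16/(49*pi**2)) = 32/(49*pi**2).
Summing the pieces and multiplying by (1/4) gives a_7 = -8/(49*pi**2).

-8/(49*pi**2)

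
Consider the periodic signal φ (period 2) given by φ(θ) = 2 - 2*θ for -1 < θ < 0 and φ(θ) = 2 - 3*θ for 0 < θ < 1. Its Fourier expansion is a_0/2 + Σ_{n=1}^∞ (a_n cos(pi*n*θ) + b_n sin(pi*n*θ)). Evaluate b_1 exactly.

-5/pi

b_1 = ∫_{-1}^{1} φ(θ) sin(pi*θ) dθ.
Split the integral at the breakpoints.
Integrating by parts (boundary term plus one more integral), an antiderivative of (2 - 2*θ) sin(pi*θ) is 2*θ*cos(pi*θ)/pi - 2*sin(pi*θ)/pi**2 - 2*cos(pi*θ)/pi; evaluating from -1 to 0: ∫_{-1}^{0} (2 - 2*θ) sin(pi*θ) dθ = (-2/pi) - (4/pi) = -6/pi.
Integrating by parts (boundary term plus one more integral), an antiderivative of (2 - 3*θ) sin(pi*θ) is 3*θ*cos(pi*θ)/pi - 3*sin(pi*θ)/pi**2 - 2*cos(pi*θ)/pi; evaluating from 0 to 1: ∫_{0}^{1} (2 - 3*θ) sin(pi*θ) dθ = (-1/pi) - (-2/pi) = 1/pi.
Summing the pieces gives b_1 = -5/pi.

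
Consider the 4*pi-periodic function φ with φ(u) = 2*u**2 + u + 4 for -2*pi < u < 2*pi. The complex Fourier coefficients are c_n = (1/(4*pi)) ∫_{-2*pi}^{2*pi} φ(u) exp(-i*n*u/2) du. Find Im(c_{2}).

1

Since φ is real-valued, Im(c_{2}) = -(1/(4*pi)) ∫_{-2*pi}^{2*pi} φ(u) sin(u) du = -b_{2}/2.
Integrating by parts twice (tabular method), an antiderivative of (2*u**2 + u + 4) sin(u) is -2*u**2*cos(u) + 4*u*sin(u) - u*cos(u) + sin(u); evaluating from -2*pi to 2*pi: ∫_{-2*pi}^{2*pi} (2*u**2 + u + 4) sin(u) du = (-2*pi*(1 + 4*pi)) - (2*pi*(1 - 4*pi)) = -4*pi.
Hence Im(c_{2}) = (-1/(4*pi))·(-4*pi) = 1.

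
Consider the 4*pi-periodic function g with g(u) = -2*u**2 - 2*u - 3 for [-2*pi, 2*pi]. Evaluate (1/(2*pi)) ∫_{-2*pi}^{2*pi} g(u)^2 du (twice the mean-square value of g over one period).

18 + 128*pi**2/3 + 128*pi**4/5

(1/(2*pi)) ∫_{-2*pi}^{2*pi} g(u)^2 du = (1/(2*pi)) · (4*pi*(135 + 320*pi**2 + 192*pi**4)/15) = 18 + 128*pi**2/3 + 128*pi**4/5.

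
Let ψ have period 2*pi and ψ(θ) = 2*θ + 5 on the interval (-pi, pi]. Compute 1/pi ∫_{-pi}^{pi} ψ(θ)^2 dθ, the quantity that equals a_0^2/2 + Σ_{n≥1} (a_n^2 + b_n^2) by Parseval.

8*pi**2/3 + 50

1/pi ∫_{-pi}^{pi} ψ(θ)^2 dθ = 1/pi · (8*pi**3/3 + 50*pi) = 8*pi**2/3 + 50.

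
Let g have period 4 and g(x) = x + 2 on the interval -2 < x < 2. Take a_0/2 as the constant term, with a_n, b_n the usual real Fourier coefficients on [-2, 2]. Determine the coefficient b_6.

b_6 = 1/2 ∫_{-2}^{2} g(x) sin(3*pi*x) dx.
Integrating by parts (boundary term plus one more integral), an antiderivative of (x + 2) sin(3*pi*x) is -x*cos(3*pi*x)/(3*pi) + sin(3*pi*x)/(9*pi**2) - 2*cos(3*pi*x)/(3*pi); evaluating from -2 to 2: ∫_{-2}^{2} (x + 2) sin(3*pi*x) dx = (-4/(3*pi)) - (0) = -4/(3*pi).
Hence b_6 = (1/2)·(-4/(3*pi)) = -2/(3*pi).

-2/(3*pi)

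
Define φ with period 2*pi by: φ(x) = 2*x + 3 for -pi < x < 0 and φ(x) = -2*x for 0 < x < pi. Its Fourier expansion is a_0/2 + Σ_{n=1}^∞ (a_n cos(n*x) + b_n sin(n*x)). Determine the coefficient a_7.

8/(49*pi)

a_7 = 1/pi ∫_{-pi}^{pi} φ(x) cos(7*x) dx.
Split the integral at the breakpoints.
Integrating by parts (boundary term plus one more integral), an antiderivative of (2*x + 3) cos(7*x) is 2*x*sin(7*x)/7 + 3*sin(7*x)/7 + 2*cos(7*x)/49; evaluating from -pi to 0: ∫_{-pi}^{0} (2*x + 3) cos(7*x) dx = (2/49) - (-2/49) = 4/49.
Integrating by parts (boundary term plus one more integral), an antiderivative of (-2*x) cos(7*x) is -2*x*sin(7*x)/7 - 2*cos(7*x)/49; evaluating from 0 to pi: ∫_{0}^{pi} (-2*x) cos(7*x) dx = (2/49) - (-2/49) = 4/49.
Summing the pieces and multiplying by (1/pi) gives a_7 = 8/(49*pi).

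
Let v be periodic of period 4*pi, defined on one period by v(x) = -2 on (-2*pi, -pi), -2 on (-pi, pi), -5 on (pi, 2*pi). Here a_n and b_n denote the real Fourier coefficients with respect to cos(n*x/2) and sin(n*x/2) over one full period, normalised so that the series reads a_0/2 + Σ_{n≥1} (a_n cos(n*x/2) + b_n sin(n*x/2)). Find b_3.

b_3 = (1/(2*pi)) ∫_{-2*pi}^{2*pi} v(x) sin(3*x/2) dx.
Split the integral at the breakpoints.
Directly, an antiderivative of (-2) sin(3*x/2) is 4*cos(3*x/2)/3; evaluating from -2*pi to -pi: ∫_{-2*pi}^{-pi} (-2) sin(3*x/2) dx = (0) - (-4/3) = 4/3.
Directly, an antiderivative of (-2) sin(3*x/2) is 4*cos(3*x/2)/3; evaluating from -pi to pi: ∫_{-pi}^{pi} (-2) sin(3*x/2) dx = (0) - (0) = 0.
Directly, an antiderivative of (-5) sin(3*x/2) is 10*cos(3*x/2)/3; evaluating from pi to 2*pi: ∫_{pi}^{2*pi} (-5) sin(3*x/2) dx = (-10/3) - (0) = -10/3.
Summing the pieces and multiplying by (1/(2*pi)) gives b_3 = -1/pi.

-1/pi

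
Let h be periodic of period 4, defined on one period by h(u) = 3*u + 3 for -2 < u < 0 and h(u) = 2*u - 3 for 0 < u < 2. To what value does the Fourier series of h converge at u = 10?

-1

u = 10 differs from u = 2 by 2 full period(s), and the series is 4-periodic.
At u = 2 the one-sided limits are h(2^-) = 1 and h(2^+) = -3.
By Dirichlet's theorem the series converges to their average, [(1) + (-3)]/2 = -1.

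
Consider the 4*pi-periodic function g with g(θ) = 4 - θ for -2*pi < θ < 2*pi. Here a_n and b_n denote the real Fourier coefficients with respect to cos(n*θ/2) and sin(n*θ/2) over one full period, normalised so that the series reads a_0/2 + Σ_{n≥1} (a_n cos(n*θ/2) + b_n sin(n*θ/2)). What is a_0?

8

a_0 = (1/(2*pi)) ∫_{-2*pi}^{2*pi} g(θ) dθ = (1/(2*pi)) · (16*pi) = 8.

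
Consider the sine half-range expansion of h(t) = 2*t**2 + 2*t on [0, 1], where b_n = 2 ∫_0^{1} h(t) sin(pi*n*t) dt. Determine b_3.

b_3 = 2 ∫_0^{1} (2*t**2 + 2*t) sin(3*pi*t) dt.
Integrating by parts twice (tabular method), an antiderivative of (2*t**2 + 2*t) sin(3*pi*t) is -2*t**2*cos(3*pi*t)/(3*pi) + 4*t*sin(3*pi*t)/(9*pi**2) - 2*t*cos(3*pi*t)/(3*pi) + 2*sin(3*pi*t)/(9*pi**2) + 4*cos(3*pi*t)/(27*pi**3); evaluating from 0 to 1: ∫_{0}^{1} (2*t**2 + 2*t) sin(3*pi*t) dt = (4*(-1 + 9*pi**2)/(27*pi**3)) - (4/(27*pi**3)) = 4*(-2 + 9*pi**2)/(27*pi**3).
Hence b_3 = 2·(4*(-2 + 9*pi**2)/(27*pi**3)) = 8*(-2 + 9*pi**2)/(27*pi**3).

8*(-2 + 9*pi**2)/(27*pi**3)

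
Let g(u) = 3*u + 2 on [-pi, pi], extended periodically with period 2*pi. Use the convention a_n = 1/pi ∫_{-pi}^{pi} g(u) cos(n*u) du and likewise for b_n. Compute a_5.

0

a_5 = 1/pi ∫_{-pi}^{pi} g(u) cos(5*u) du.
Integrating by parts (boundary term plus one more integral), an antiderivative of (3*u + 2) cos(5*u) is 3*u*sin(5*u)/5 + 2*sin(5*u)/5 + 3*cos(5*u)/25; evaluating from -pi to pi: ∫_{-pi}^{pi} (3*u + 2) cos(5*u) du = (-3/25) - (-3/25) = 0.
Hence a_5 = (1/pi)·(0) = 0.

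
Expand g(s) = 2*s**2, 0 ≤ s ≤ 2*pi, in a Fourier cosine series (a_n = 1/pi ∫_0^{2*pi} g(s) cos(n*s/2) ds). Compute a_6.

a_6 = 1/pi ∫_0^{2*pi} (2*s**2) cos(3*s) ds.
Integrating by parts twice (tabular method), an antiderivative of (2*s**2) cos(3*s) is 2*s**2*sin(3*s)/3 + 4*s*cos(3*s)/9 - 4*sin(3*s)/27; evaluating from 0 to 2*pi: ∫_{0}^{2*pi} (2*s**2) cos(3*s) ds = (8*pi/9) - (0) = 8*pi/9.
Hence a_6 = (1/pi)·(8*pi/9) = 8/9.

8/9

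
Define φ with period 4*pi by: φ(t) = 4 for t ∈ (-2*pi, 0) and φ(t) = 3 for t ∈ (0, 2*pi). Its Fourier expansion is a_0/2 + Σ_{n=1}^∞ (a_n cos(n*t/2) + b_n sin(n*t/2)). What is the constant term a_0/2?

7/2

a_0 = (1/(2*pi)) ∫_{-2*pi}^{2*pi} φ(t) dt = (1/(2*pi)) · (14*pi) = 7.
So the constant term a_0/2 = 7/2.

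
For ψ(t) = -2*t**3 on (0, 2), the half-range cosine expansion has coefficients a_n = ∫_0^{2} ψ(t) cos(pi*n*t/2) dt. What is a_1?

96*(-4 + pi**2)/pi**4

a_1 = ∫_0^{2} (-2*t**3) cos(pi*t/2) dt.
Integrating by parts three times (tabular method), an antiderivative of (-2*t**3) cos(pi*t/2) is -4*t**3*sin(pi*t/2)/pi - 24*t**2*cos(pi*t/2)/pi**2 + 96*t*sin(pi*t/2)/pi**3 + 192*cos(pi*t/2)/pi**4; evaluating from 0 to 2: ∫_{0}^{2} (-2*t**3) cos(pi*t/2) dt = (96*(-2 + pi**2)/pi**4) - (192/pi**4) = 96*(-4 + pi**2)/pi**4.
Hence a_1 = 96*(-4 + pi**2)/pi**4.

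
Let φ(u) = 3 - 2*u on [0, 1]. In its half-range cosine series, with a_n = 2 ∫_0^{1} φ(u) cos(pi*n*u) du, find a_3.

a_3 = 2 ∫_0^{1} (3 - 2*u) cos(3*pi*u) du.
Integrating by parts (boundary term plus one more integral), an antiderivative of (3 - 2*u) cos(3*pi*u) is -2*u*sin(3*pi*u)/(3*pi) + sin(3*pi*u)/pi - 2*cos(3*pi*u)/(9*pi**2); evaluating from 0 to 1: ∫_{0}^{1} (3 - 2*u) cos(3*pi*u) du = (2/(9*pi**2)) - (-2/(9*pi**2)) = 4/(9*pi**2).
Hence a_3 = 2·(4/(9*pi**2)) = 8/(9*pi**2).

8/(9*pi**2)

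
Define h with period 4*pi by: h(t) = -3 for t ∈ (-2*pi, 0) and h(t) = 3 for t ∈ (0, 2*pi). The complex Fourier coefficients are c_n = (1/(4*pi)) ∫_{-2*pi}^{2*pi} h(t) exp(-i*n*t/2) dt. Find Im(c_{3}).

Since h is real-valued, Im(c_{3}) = -(1/(4*pi)) ∫_{-2*pi}^{2*pi} h(t) sin(3*t/2) dt = -b_{3}/2.
h is odd and sin(3*t/2) is odd, so the integrand is even: ∫_{-2*pi}^{2*pi} h(t) sin(3*t/2) dt = 2∫_0^{2*pi} h(t) sin(3*t/2) dt.
Directly, an antiderivative of (3) sin(3*t/2) is -2*cos(3*t/2); evaluating from 0 to 2*pi: ∫_{0}^{2*pi} (3) sin(3*t/2) dt = (2) - (-2) = 4.
So ∫_{-2*pi}^{2*pi} h(t) sin(3*t/2) dt = 8.
Hence Im(c_{3}) = (-1/(4*pi))·(8) = -2/pi.

-2/pi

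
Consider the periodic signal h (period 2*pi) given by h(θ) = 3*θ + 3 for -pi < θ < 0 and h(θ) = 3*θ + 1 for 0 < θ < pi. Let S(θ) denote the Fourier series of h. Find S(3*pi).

2

θ = 3*pi differs from θ = pi by 1 full period(s), and the series is 2*pi-periodic.
At θ = pi the one-sided limits are h(pi^-) = 1 + 3*pi and h(pi^+) = 3 - 3*pi.
By Dirichlet's theorem the series converges to their average, [(1 + 3*pi) + (3 - 3*pi)]/2 = 2.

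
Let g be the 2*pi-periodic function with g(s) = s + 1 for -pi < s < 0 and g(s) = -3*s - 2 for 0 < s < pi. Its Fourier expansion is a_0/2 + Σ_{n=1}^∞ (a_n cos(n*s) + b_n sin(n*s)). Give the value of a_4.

a_4 = 1/pi ∫_{-pi}^{pi} g(s) cos(4*s) ds.
Split the integral at the breakpoints.
Integrating by parts (boundary term plus one more integral), an antiderivative of (s + 1) cos(4*s) is s*sin(4*s)/4 + sin(4*s)/4 + cos(4*s)/16; evaluating from -pi to 0: ∫_{-pi}^{0} (s + 1) cos(4*s) ds = (1/16) - (1/16) = 0.
Integrating by parts (boundary term plus one more integral), an antiderivative of (-3*s - 2) cos(4*s) is -3*s*sin(4*s)/4 - sin(4*s)/2 - 3*cos(4*s)/16; evaluating from 0 to pi: ∫_{0}^{pi} (-3*s - 2) cos(4*s) ds = (-3/16) - (-3/16) = 0.
Summing the pieces and multiplying by (1/pi) gives a_4 = 0.

0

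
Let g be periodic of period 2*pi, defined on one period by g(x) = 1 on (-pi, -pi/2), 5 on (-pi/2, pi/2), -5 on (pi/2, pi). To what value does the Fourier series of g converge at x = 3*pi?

-2

x = 3*pi differs from x = -pi by 2 full period(s), and the series is 2*pi-periodic.
At x = -pi the one-sided limits are g(-pi^-) = -5 and g(-pi^+) = 1.
By Dirichlet's theorem the series converges to their average, [(-5) + (1)]/2 = -2.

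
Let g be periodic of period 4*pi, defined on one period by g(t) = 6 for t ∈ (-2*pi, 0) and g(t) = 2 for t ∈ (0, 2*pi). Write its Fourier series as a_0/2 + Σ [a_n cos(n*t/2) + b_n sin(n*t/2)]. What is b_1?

-8/pi

b_1 = (1/(2*pi)) ∫_{-2*pi}^{2*pi} g(t) sin(t/2) dt.
Split the integral at the breakpoints.
Directly, an antiderivative of (6) sin(t/2) is -12*cos(t/2); evaluating from -2*pi to 0: ∫_{-2*pi}^{0} (6) sin(t/2) dt = (-12) - (12) = -24.
Directly, an antiderivative of (2) sin(t/2) is -4*cos(t/2); evaluating from 0 to 2*pi: ∫_{0}^{2*pi} (2) sin(t/2) dt = (4) - (-4) = 8.
Summing the pieces and multiplying by (1/(2*pi)) gives b_1 = -8/pi.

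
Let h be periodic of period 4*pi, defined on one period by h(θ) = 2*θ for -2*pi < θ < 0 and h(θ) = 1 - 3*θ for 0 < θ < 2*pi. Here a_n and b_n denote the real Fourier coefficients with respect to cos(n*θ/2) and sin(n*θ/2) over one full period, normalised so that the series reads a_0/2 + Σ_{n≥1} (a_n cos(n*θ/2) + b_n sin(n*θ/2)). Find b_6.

b_6 = (1/(2*pi)) ∫_{-2*pi}^{2*pi} h(θ) sin(3*θ) dθ.
Split the integral at the breakpoints.
Integrating by parts (boundary term plus one more integral), an antiderivative of (2*θ) sin(3*θ) is -2*θ*cos(3*θ)/3 + 2*sin(3*θ)/9; evaluating from -2*pi to 0: ∫_{-2*pi}^{0} (2*θ) sin(3*θ) dθ = (0) - (4*pi/3) = -4*pi/3.
Integrating by parts (boundary term plus one more integral), an antiderivative of (1 - 3*θ) sin(3*θ) is θ*cos(3*θ) - sin(3*θ)/3 - cos(3*θ)/3; evaluating from 0 to 2*pi: ∫_{0}^{2*pi} (1 - 3*θ) sin(3*θ) dθ = (-1/3 + 2*pi) - (-1/3) = 2*pi.
Summing the pieces and multiplying by (1/(2*pi)) gives b_6 = 1/3.

1/3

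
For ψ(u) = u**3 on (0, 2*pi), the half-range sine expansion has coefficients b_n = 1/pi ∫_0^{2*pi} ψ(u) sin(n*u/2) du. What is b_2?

b_2 = 1/pi ∫_0^{2*pi} (u**3) sin(u) du.
Integrating by parts three times (tabular method), an antiderivative of (u**3) sin(u) is -u**3*cos(u) + 3*u**2*sin(u) + 6*u*cos(u) - 6*sin(u); evaluating from 0 to 2*pi: ∫_{0}^{2*pi} (u**3) sin(u) du = (-8*pi**3 + 12*pi) - (0) = -8*pi**3 + 12*pi.
Hence b_2 = (1/pi)·(-8*pi**3 + 12*pi) = 12 - 8*pi**2.

12 - 8*pi**2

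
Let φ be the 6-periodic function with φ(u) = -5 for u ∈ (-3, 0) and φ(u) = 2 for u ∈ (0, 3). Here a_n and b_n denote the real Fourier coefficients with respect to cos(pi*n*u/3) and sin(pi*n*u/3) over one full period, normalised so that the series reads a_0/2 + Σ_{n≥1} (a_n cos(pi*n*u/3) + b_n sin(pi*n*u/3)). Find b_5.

b_5 = 1/3 ∫_{-3}^{3} φ(u) sin(5*pi*u/3) du.
Split the integral at the breakpoints.
Directly, an antiderivative of (-5) sin(5*pi*u/3) is 3*cos(5*pi*u/3)/pi; evaluating from -3 to 0: ∫_{-3}^{0} (-5) sin(5*pi*u/3) du = (3/pi) - (-3/pi) = 6/pi.
Directly, an antiderivative of (2) sin(5*pi*u/3) is -6*cos(5*pi*u/3)/(5*pi); evaluating from 0 to 3: ∫_{0}^{3} (2) sin(5*pi*u/3) du = (6/(5*pi)) - (-6/(5*pi)) = 12/(5*pi).
Summing the pieces and multiplying by (1/3) gives b_5 = 14/(5*pi).

14/(5*pi)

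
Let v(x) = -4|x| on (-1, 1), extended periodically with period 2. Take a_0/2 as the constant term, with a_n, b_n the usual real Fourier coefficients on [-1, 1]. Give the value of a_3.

a_3 = ∫_{-1}^{1} v(x) cos(3*pi*x) dx.
v is even and cos(3*pi*x) is even, so the integrand is even and a_3 = 2 ∫_0^{1} v(x) cos(3*pi*x) dx.
Integrating by parts (boundary term plus one more integral), an antiderivative of (-4*x) cos(3*pi*x) is -4*x*sin(3*pi*x)/(3*pi) - 4*cos(3*pi*x)/(9*pi**2); evaluating from 0 to 1: ∫_{0}^{1} (-4*x) cos(3*pi*x) dx = (4/(9*pi**2)) - (-4/(9*pi**2)) = 8/(9*pi**2).
Hence a_3 = 2·(8/(9*pi**2)) = 16/(9*pi**2).

16/(9*pi**2)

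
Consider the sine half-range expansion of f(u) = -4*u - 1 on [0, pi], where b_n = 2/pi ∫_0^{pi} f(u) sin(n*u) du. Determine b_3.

b_3 = 2/pi ∫_0^{pi} (-4*u - 1) sin(3*u) du.
Integrating by parts (boundary term plus one more integral), an antiderivative of (-4*u - 1) sin(3*u) is 4*u*cos(3*u)/3 - 4*sin(3*u)/9 + cos(3*u)/3; evaluating from 0 to pi: ∫_{0}^{pi} (-4*u - 1) sin(3*u) du = (-4*pi/3 - 1/3) - (1/3) = -4*pi/3 - 2/3.
Hence b_3 = (2/pi)·(-4*pi/3 - 2/3) = 4*(-2*pi - 1)/(3*pi).

4*(-2*pi - 1)/(3*pi)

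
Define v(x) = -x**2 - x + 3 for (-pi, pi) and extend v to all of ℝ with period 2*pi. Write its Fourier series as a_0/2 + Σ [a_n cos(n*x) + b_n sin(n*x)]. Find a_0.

6 - 2*pi**2/3

a_0 = 1/pi ∫_{-pi}^{pi} v(x) dx = 1/pi · (2*pi*(9 - pi**2)/3) = 6 - 2*pi**2/3.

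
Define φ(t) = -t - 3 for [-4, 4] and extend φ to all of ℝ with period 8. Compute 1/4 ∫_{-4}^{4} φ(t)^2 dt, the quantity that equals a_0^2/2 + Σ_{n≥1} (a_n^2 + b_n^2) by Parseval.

1/4 ∫_{-4}^{4} φ(t)^2 dt = 1/4 · (344/3) = 86/3.

86/3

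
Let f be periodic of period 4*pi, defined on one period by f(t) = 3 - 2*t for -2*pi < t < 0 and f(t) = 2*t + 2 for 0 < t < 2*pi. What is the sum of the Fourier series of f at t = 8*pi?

5/2

t = 8*pi differs from t = 0 by 2 full period(s), and the series is 4*pi-periodic.
At t = 0 the one-sided limits are f(0^-) = 3 and f(0^+) = 2.
By Dirichlet's theorem the series converges to their average, [(3) + (2)]/2 = 5/2.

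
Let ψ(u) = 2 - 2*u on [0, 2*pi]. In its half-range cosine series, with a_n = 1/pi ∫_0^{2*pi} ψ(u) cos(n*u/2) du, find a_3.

a_3 = 1/pi ∫_0^{2*pi} (2 - 2*u) cos(3*u/2) du.
Integrating by parts (boundary term plus one more integral), an antiderivative of (2 - 2*u) cos(3*u/2) is -4*u*sin(3*u/2)/3 + 4*sin(3*u/2)/3 - 8*cos(3*u/2)/9; evaluating from 0 to 2*pi: ∫_{0}^{2*pi} (2 - 2*u) cos(3*u/2) du = (8/9) - (-8/9) = 16/9.
Hence a_3 = (1/pi)·(16/9) = 16/(9*pi).

16/(9*pi)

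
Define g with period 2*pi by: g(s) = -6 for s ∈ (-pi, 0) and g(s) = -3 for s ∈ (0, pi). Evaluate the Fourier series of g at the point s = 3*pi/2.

-6

s = 3*pi/2 differs from s = -pi/2 by 1 full period(s), and the series is 2*pi-periodic.
g is continuous at s = -pi/2 with value -6, so the series converges to -6 there.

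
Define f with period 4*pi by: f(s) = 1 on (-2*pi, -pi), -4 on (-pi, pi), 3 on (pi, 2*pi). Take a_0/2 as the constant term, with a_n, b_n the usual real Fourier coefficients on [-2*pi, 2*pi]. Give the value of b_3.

2/(3*pi)

b_3 = (1/(2*pi)) ∫_{-2*pi}^{2*pi} f(s) sin(3*s/2) ds.
Split the integral at the breakpoints.
Directly, an antiderivative of (1) sin(3*s/2) is -2*cos(3*s/2)/3; evaluating from -2*pi to -pi: ∫_{-2*pi}^{-pi} (1) sin(3*s/2) ds = (0) - (2/3) = -2/3.
Directly, an antiderivative of (-4) sin(3*s/2) is 8*cos(3*s/2)/3; evaluating from -pi to pi: ∫_{-pi}^{pi} (-4) sin(3*s/2) ds = (0) - (0) = 0.
Directly, an antiderivative of (3) sin(3*s/2) is -2*cos(3*s/2); evaluating from pi to 2*pi: ∫_{pi}^{2*pi} (3) sin(3*s/2) ds = (2) - (0) = 2.
Summing the pieces and multiplying by (1/(2*pi)) gives b_3 = 2/(3*pi).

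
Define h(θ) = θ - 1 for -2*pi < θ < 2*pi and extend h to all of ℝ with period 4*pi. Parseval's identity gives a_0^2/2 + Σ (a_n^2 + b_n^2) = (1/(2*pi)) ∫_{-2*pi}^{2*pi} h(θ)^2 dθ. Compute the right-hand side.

(1/(2*pi)) ∫_{-2*pi}^{2*pi} h(θ)^2 dθ = (1/(2*pi)) · (4*pi + 16*pi**3/3) = 2 + 8*pi**2/3.

2 + 8*pi**2/3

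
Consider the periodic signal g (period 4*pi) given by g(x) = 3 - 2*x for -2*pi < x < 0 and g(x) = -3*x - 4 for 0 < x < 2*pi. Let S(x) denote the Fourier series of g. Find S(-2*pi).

At x = -2*pi the one-sided limits are g(-2*pi^-) = -6*pi - 4 and g(-2*pi^+) = 3 + 4*pi.
By Dirichlet's theorem the series converges to their average, [(-6*pi - 4) + (3 + 4*pi)]/2 = -pi - 1/2.

-pi - 1/2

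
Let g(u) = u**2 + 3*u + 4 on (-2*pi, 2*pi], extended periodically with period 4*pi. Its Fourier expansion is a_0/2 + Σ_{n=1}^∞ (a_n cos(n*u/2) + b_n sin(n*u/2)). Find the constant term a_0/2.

a_0 = (1/(2*pi)) ∫_{-2*pi}^{2*pi} g(u) du = (1/(2*pi)) · (16*pi*(3 + pi**2)/3) = 8 + 8*pi**2/3.
So the constant term a_0/2 = 4 + 4*pi**2/3.

4 + 4*pi**2/3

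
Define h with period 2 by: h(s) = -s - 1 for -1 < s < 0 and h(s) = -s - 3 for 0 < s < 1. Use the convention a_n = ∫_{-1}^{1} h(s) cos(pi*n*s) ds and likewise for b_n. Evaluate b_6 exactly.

1/(3*pi)

b_6 = ∫_{-1}^{1} h(s) sin(6*pi*s) ds.
Split the integral at the breakpoints.
Integrating by parts (boundary term plus one more integral), an antiderivative of (-s - 1) sin(6*pi*s) is s*cos(6*pi*s)/(6*pi) - sin(6*pi*s)/(36*pi**2) + cos(6*pi*s)/(6*pi); evaluating from -1 to 0: ∫_{-1}^{0} (-s - 1) sin(6*pi*s) ds = (1/(6*pi)) - (0) = 1/(6*pi).
Integrating by parts (boundary term plus one more integral), an antiderivative of (-s - 3) sin(6*pi*s) is s*cos(6*pi*s)/(6*pi) - sin(6*pi*s)/(36*pi**2) + cos(6*pi*s)/(2*pi); evaluating from 0 to 1: ∫_{0}^{1} (-s - 3) sin(6*pi*s) ds = (2/(3*pi)) - (1/(2*pi)) = 1/(6*pi).
Summing the pieces gives b_6 = 1/(3*pi).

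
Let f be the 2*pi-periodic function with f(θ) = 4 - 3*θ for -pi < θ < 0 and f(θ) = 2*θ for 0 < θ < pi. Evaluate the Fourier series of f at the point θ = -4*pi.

θ = -4*pi differs from θ = 0 by -2 full period(s), and the series is 2*pi-periodic.
At θ = 0 the one-sided limits are f(0^-) = 4 and f(0^+) = 0.
By Dirichlet's theorem the series converges to their average, [(4) + (0)]/2 = 2.

2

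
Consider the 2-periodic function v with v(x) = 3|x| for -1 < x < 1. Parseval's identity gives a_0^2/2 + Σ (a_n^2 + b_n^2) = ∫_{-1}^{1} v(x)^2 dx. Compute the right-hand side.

6

∫_{-1}^{1} v(x)^2 dx = 6.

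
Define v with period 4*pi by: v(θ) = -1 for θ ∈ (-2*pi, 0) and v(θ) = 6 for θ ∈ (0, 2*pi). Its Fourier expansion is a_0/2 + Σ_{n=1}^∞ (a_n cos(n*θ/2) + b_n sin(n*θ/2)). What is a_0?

a_0 = (1/(2*pi)) ∫_{-2*pi}^{2*pi} v(θ) dθ = (1/(2*pi)) · (10*pi) = 5.

5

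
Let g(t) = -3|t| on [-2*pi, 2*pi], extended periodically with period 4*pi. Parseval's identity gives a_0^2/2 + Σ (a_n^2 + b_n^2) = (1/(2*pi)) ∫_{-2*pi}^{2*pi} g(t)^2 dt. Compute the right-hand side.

(1/(2*pi)) ∫_{-2*pi}^{2*pi} g(t)^2 dt = (1/(2*pi)) · (48*pi**3) = 24*pi**2.

24*pi**2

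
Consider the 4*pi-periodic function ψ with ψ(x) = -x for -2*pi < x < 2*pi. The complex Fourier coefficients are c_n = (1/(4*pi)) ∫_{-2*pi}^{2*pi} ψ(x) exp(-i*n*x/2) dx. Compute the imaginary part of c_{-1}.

Since ψ is real-valued, Im(c_{-1}) = -(1/(4*pi)) ∫_{-2*pi}^{2*pi} ψ(x) sin(-x/2) dx = b_{1}/2.
ψ is odd and sin(-x/2) is odd, so the integrand is even: ∫_{-2*pi}^{2*pi} ψ(x) sin(-x/2) dx = 2∫_0^{2*pi} ψ(x) sin(-x/2) dx.
Integrating by parts (boundary term plus one more integral), an antiderivative of (-x) sin(-x/2) is -2*x*cos(x/2) + 4*sin(x/2); evaluating from 0 to 2*pi: ∫_{0}^{2*pi} (-x) sin(-x/2) dx = (4*pi) - (0) = 4*pi.
So ∫_{-2*pi}^{2*pi} ψ(x) sin(-x/2) dx = 8*pi.
Hence Im(c_{-1}) = (-1/(4*pi))·(8*pi) = -2.

-2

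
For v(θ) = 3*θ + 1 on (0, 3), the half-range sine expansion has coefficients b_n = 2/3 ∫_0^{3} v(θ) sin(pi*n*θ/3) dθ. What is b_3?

22/(3*pi)

b_3 = 2/3 ∫_0^{3} (3*θ + 1) sin(pi*θ) dθ.
Integrating by parts (boundary term plus one more integral), an antiderivative of (3*θ + 1) sin(pi*θ) is -3*θ*cos(pi*θ)/pi + 3*sin(pi*θ)/pi**2 - cos(pi*θ)/pi; evaluating from 0 to 3: ∫_{0}^{3} (3*θ + 1) sin(pi*θ) dθ = (10/pi) - (-1/pi) = 11/pi.
Hence b_3 = (2/3)·(11/pi) = 22/(3*pi).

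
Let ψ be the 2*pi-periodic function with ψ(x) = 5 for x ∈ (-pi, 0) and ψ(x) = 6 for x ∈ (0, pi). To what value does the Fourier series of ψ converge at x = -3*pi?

x = -3*pi differs from x = -pi by -1 full period(s), and the series is 2*pi-periodic.
At x = -pi the one-sided limits are ψ(-pi^-) = 6 and ψ(-pi^+) = 5.
By Dirichlet's theorem the series converges to their average, [(6) + (5)]/2 = 11/2.

11/2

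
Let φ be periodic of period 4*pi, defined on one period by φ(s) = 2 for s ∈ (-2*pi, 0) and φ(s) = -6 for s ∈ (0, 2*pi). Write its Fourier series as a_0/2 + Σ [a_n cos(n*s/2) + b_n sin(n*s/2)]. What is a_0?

a_0 = (1/(2*pi)) ∫_{-2*pi}^{2*pi} φ(s) ds = (1/(2*pi)) · (-8*pi) = -4.

-4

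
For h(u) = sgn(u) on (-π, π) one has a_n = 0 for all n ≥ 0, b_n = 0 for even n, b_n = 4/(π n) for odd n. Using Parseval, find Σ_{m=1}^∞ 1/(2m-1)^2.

Parseval: Σ b_n^2 = (1/π) ∫_{-π}^{π} h(u)^2 du = 2.
Only odd n contribute, with b_n^2 = 16/(π^2 n^2), so Σ_{m≥1} 1/(2m-1)^2 = π^2·(2)/16 = pi**2/8.

pi**2/8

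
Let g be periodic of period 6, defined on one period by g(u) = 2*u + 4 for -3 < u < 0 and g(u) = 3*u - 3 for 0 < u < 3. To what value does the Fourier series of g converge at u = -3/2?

g is continuous at u = -3/2 with value 1, so the series converges to 1 there.

1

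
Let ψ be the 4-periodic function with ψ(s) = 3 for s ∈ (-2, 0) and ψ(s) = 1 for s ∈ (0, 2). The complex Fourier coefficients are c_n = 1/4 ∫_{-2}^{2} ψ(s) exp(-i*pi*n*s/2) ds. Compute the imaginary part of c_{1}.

2/pi

Since ψ is real-valued, Im(c_{1}) = -1/4 ∫_{-2}^{2} ψ(s) sin(pi*s/2) ds = -b_{1}/2.
Split the integral at the breakpoints.
Directly, an antiderivative of (3) sin(pi*s/2) is -6*cos(pi*s/2)/pi; evaluating from -2 to 0: ∫_{-2}^{0} (3) sin(pi*s/2) ds = (-6/pi) - (6/pi) = -12/pi.
Directly, an antiderivative of (1) sin(pi*s/2) is -2*cos(pi*s/2)/pi; evaluating from 0 to 2: ∫_{0}^{2} (1) sin(pi*s/2) ds = (2/pi) - (-2/pi) = 4/pi.
So ∫_{-2}^{2} ψ(s) sin(pi*s/2) ds = -8/pi.
Hence Im(c_{1}) = (-1/4)·(-8/pi) = 2/pi.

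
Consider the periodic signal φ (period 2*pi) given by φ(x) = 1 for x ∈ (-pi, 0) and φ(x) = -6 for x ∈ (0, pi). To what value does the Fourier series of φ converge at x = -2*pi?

x = -2*pi differs from x = 0 by -1 full period(s), and the series is 2*pi-periodic.
At x = 0 the one-sided limits are φ(0^-) = 1 and φ(0^+) = -6.
By Dirichlet's theorem the series converges to their average, [(1) + (-6)]/2 = -5/2.

-5/2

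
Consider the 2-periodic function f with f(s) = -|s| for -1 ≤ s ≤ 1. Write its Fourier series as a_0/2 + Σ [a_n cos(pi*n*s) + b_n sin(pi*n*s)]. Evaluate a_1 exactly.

4/pi**2

a_1 = ∫_{-1}^{1} f(s) cos(pi*s) ds.
f is even and cos(pi*s) is even, so the integrand is even and a_1 = 2 ∫_0^{1} f(s) cos(pi*s) ds.
Integrating by parts (boundary term plus one more integral), an antiderivative of (-s) cos(pi*s) is -s*sin(pi*s)/pi - cos(pi*s)/pi**2; evaluating from 0 to 1: ∫_{0}^{1} (-s) cos(pi*s) ds = (pi**(-2)) - (-1/pi**2) = 2/pi**2.
Hence a_1 = 2·(2/pi**2) = 4/pi**2.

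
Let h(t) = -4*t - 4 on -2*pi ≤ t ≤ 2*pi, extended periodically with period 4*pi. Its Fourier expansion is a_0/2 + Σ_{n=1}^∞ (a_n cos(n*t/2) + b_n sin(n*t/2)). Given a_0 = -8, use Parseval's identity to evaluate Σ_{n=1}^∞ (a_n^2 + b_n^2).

128*pi**2/3

Parseval: a_0^2/2 + Σ_{n≥1} (a_n^2+b_n^2) = (1/(2*pi)) ∫_{-2*pi}^{2*pi} h(t)^2 dt = 32 + 128*pi**2/3.
Subtract a_0^2/2 = 32: Σ (a_n^2+b_n^2) = 128*pi**2/3.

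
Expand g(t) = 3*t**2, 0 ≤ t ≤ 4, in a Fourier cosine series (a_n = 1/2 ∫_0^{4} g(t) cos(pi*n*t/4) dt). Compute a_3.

a_3 = 1/2 ∫_0^{4} (3*t**2) cos(3*pi*t/4) dt.
Integrating by parts twice (tabular method), an antiderivative of (3*t**2) cos(3*pi*t/4) is 4*t**2*sin(3*pi*t/4)/pi + 32*t*cos(3*pi*t/4)/(3*pi**2) - 128*sin(3*pi*t/4)/(9*pi**3); evaluating from 0 to 4: ∫_{0}^{4} (3*t**2) cos(3*pi*t/4) dt = (-128/(3*pi**2)) - (0) = -128/(3*pi**2).
Hence a_3 = (1/2)·(-128/(3*pi**2)) = -64/(3*pi**2).

-64/(3*pi**2)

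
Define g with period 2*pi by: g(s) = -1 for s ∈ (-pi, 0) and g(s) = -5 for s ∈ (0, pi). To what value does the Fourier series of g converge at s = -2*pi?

-3

s = -2*pi differs from s = 0 by -1 full period(s), and the series is 2*pi-periodic.
At s = 0 the one-sided limits are g(0^-) = -1 and g(0^+) = -5.
By Dirichlet's theorem the series converges to their average, [(-1) + (-5)]/2 = -3.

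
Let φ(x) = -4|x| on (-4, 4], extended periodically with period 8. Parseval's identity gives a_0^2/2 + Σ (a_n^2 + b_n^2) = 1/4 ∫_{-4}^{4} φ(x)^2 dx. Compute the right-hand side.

1/4 ∫_{-4}^{4} φ(x)^2 dx = 1/4 · (2048/3) = 512/3.

512/3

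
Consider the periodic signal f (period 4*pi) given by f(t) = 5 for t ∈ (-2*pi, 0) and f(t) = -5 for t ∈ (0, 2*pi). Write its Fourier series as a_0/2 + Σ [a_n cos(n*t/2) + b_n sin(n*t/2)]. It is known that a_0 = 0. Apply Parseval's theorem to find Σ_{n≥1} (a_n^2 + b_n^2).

Parseval: a_0^2/2 + Σ_{n≥1} (a_n^2+b_n^2) = (1/(2*pi)) ∫_{-2*pi}^{2*pi} f(t)^2 dt = 50.
Subtract a_0^2/2 = 0: Σ (a_n^2+b_n^2) = 50.

50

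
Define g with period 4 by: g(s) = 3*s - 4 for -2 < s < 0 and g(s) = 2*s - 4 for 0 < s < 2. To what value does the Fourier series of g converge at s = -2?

At s = -2 the one-sided limits are g(-2^-) = 0 and g(-2^+) = -10.
By Dirichlet's theorem the series converges to their average, [(0) + (-10)]/2 = -5.

-5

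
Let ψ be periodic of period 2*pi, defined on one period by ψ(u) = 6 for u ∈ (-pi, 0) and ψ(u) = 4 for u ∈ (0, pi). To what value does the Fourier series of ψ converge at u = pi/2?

ψ is continuous at u = pi/2 with value 4, so the series converges to 4 there.

4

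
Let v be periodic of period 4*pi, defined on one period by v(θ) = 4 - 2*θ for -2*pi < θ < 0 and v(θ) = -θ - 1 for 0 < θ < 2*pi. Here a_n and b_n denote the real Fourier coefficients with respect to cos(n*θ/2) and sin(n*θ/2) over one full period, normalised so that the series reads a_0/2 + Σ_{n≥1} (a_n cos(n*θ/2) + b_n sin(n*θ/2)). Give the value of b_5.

-6/5 - 2/pi

b_5 = (1/(2*pi)) ∫_{-2*pi}^{2*pi} v(θ) sin(5*θ/2) dθ.
Split the integral at the breakpoints.
Integrating by parts (boundary term plus one more integral), an antiderivative of (4 - 2*θ) sin(5*θ/2) is 4*θ*cos(5*θ/2)/5 - 8*sin(5*θ/2)/25 - 8*cos(5*θ/2)/5; evaluating from -2*pi to 0: ∫_{-2*pi}^{0} (4 - 2*θ) sin(5*θ/2) dθ = (-8/5) - (8/5 + 8*pi/5) = -8*pi/5 - 16/5.
Integrating by parts (boundary term plus one more integral), an antiderivative of (-θ - 1) sin(5*θ/2) is 2*θ*cos(5*θ/2)/5 - 4*sin(5*θ/2)/25 + 2*cos(5*θ/2)/5; evaluating from 0 to 2*pi: ∫_{0}^{2*pi} (-θ - 1) sin(5*θ/2) dθ = (-4*pi/5 - 2/5) - (2/5) = -4*pi/5 - 4/5.
Summing the pieces and multiplying by (1/(2*pi)) gives b_5 = -6/5 - 2/pi.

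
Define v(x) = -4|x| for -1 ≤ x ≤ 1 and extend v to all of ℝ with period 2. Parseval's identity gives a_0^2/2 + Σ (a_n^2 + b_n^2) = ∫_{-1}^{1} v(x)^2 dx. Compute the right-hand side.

∫_{-1}^{1} v(x)^2 dx = 32/3.

32/3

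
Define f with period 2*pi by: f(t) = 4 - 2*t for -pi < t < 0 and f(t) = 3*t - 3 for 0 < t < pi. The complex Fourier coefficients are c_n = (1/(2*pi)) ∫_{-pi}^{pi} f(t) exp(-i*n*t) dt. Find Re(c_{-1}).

-5/pi

Since f is real-valued, Re(c_{-1}) = (1/(2*pi)) ∫_{-pi}^{pi} f(t) cos(-t) dt = a_{1}/2.
Split the integral at the breakpoints.
Integrating by parts (boundary term plus one more integral), an antiderivative of (4 - 2*t) cos(-t) is -2*t*sin(t) + 4*sin(t) - 2*cos(t); evaluating from -pi to 0: ∫_{-pi}^{0} (4 - 2*t) cos(-t) dt = (-2) - (2) = -4.
Integrating by parts (boundary term plus one more integral), an antiderivative of (3*t - 3) cos(-t) is 3*t*sin(t) - 3*sin(t) + 3*cos(t); evaluating from 0 to pi: ∫_{0}^{pi} (3*t - 3) cos(-t) dt = (-3) - (3) = -6.
So ∫_{-pi}^{pi} f(t) cos(-t) dt = -10.
Hence Re(c_{-1}) = (1/(2*pi))·(-10) = -5/pi.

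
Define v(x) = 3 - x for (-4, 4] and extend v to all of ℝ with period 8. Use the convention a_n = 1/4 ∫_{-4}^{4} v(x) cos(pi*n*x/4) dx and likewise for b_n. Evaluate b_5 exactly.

b_5 = 1/4 ∫_{-4}^{4} v(x) sin(5*pi*x/4) dx.
Integrating by parts (boundary term plus one more integral), an antiderivative of (3 - x) sin(5*pi*x/4) is 4*x*cos(5*pi*x/4)/(5*pi) - 16*sin(5*pi*x/4)/(25*pi**2) - 12*cos(5*pi*x/4)/(5*pi); evaluating from -4 to 4: ∫_{-4}^{4} (3 - x) sin(5*pi*x/4) dx = (-4/(5*pi)) - (28/(5*pi)) = -32/(5*pi).
Hence b_5 = (1/4)·(-32/(5*pi)) = -8/(5*pi).

-8/(5*pi)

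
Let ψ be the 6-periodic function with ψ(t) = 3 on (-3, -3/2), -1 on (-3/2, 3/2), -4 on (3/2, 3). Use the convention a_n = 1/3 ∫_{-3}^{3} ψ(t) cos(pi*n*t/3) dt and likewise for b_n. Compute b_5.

b_5 = 1/3 ∫_{-3}^{3} ψ(t) sin(5*pi*t/3) dt.
Split the integral at the breakpoints.
Directly, an antiderivative of (3) sin(5*pi*t/3) is -9*cos(5*pi*t/3)/(5*pi); evaluating from -3 to -3/2: ∫_{-3}^{-3/2} (3) sin(5*pi*t/3) dt = (0) - (9/(5*pi)) = -9/(5*pi).
Directly, an antiderivative of (-1) sin(5*pi*t/3) is 3*cos(5*pi*t/3)/(5*pi); evaluating from -3/2 to 3/2: ∫_{-3/2}^{3/2} (-1) sin(5*pi*t/3) dt = (0) - (0) = 0.
Directly, an antiderivative of (-4) sin(5*pi*t/3) is 12*cos(5*pi*t/3)/(5*pi); evaluating from 3/2 to 3: ∫_{3/2}^{3} (-4) sin(5*pi*t/3) dt = (-12/(5*pi)) - (0) = -12/(5*pi).
Summing the pieces and multiplying by (1/3) gives b_5 = -7/(5*pi).

-7/(5*pi)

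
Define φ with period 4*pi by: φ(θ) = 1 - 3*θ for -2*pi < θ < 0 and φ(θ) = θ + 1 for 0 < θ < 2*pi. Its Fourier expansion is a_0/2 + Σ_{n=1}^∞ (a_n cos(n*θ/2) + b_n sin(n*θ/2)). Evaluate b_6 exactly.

2/3

b_6 = (1/(2*pi)) ∫_{-2*pi}^{2*pi} φ(θ) sin(3*θ) dθ.
Split the integral at the breakpoints.
Integrating by parts (boundary term plus one more integral), an antiderivative of (1 - 3*θ) sin(3*θ) is θ*cos(3*θ) - sin(3*θ)/3 - cos(3*θ)/3; evaluating from -2*pi to 0: ∫_{-2*pi}^{0} (1 - 3*θ) sin(3*θ) dθ = (-1/3) - (-2*pi - 1/3) = 2*pi.
Integrating by parts (boundary term plus one more integral), an antiderivative of (θ + 1) sin(3*θ) is -θ*cos(3*θ)/3 + sin(3*θ)/9 - cos(3*θ)/3; evaluating from 0 to 2*pi: ∫_{0}^{2*pi} (θ + 1) sin(3*θ) dθ = (-2*pi/3 - 1/3) - (-1/3) = -2*pi/3.
Summing the pieces and multiplying by (1/(2*pi)) gives b_6 = 2/3.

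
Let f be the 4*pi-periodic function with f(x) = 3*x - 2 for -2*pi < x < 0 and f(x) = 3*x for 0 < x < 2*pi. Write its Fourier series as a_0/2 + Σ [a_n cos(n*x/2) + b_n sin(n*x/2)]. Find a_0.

a_0 = (1/(2*pi)) ∫_{-2*pi}^{2*pi} f(x) dx = (1/(2*pi)) · (-4*pi) = -2.

-2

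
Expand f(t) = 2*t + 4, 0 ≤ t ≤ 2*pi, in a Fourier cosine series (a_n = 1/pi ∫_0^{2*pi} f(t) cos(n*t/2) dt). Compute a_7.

a_7 = 1/pi ∫_0^{2*pi} (2*t + 4) cos(7*t/2) dt.
Integrating by parts (boundary term plus one more integral), an antiderivative of (2*t + 4) cos(7*t/2) is 4*t*sin(7*t/2)/7 + 8*sin(7*t/2)/7 + 8*cos(7*t/2)/49; evaluating from 0 to 2*pi: ∫_{0}^{2*pi} (2*t + 4) cos(7*t/2) dt = (-8/49) - (8/49) = -16/49.
Hence a_7 = (1/pi)·(-16/49) = -16/(49*pi).

-16/(49*pi)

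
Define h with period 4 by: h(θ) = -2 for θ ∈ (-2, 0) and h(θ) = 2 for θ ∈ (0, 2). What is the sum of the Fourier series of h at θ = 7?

-2

θ = 7 differs from θ = -1 by 2 full period(s), and the series is 4-periodic.
h is continuous at θ = -1 with value -2, so the series converges to -2 there.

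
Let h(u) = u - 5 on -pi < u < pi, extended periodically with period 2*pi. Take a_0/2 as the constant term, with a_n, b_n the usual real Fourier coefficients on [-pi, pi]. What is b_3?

b_3 = 1/pi ∫_{-pi}^{pi} h(u) sin(3*u) du.
Integrating by parts (boundary term plus one more integral), an antiderivative of (u - 5) sin(3*u) is -u*cos(3*u)/3 + sin(3*u)/9 + 5*cos(3*u)/3; evaluating from -pi to pi: ∫_{-pi}^{pi} (u - 5) sin(3*u) du = (-5/3 + pi/3) - (-5/3 - pi/3) = 2*pi/3.
Hence b_3 = (1/pi)·(2*pi/3) = 2/3.

2/3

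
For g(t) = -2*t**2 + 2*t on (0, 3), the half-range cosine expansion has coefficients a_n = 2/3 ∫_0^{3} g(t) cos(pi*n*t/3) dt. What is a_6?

a_6 = 2/3 ∫_0^{3} (-2*t**2 + 2*t) cos(2*pi*t) dt.
Integrating by parts twice (tabular method), an antiderivative of (-2*t**2 + 2*t) cos(2*pi*t) is -t**2*sin(2*pi*t)/pi + t*sin(2*pi*t)/pi - t*cos(2*pi*t)/pi**2 + sin(2*pi*t)/(2*pi**3) + cos(2*pi*t)/(2*pi**2); evaluating from 0 to 3: ∫_{0}^{3} (-2*t**2 + 2*t) cos(2*pi*t) dt = (-5/(2*pi**2)) - (1/(2*pi**2)) = -3/pi**2.
Hence a_6 = (2/3)·(-3/pi**2) = -2/pi**2.

-2/pi**2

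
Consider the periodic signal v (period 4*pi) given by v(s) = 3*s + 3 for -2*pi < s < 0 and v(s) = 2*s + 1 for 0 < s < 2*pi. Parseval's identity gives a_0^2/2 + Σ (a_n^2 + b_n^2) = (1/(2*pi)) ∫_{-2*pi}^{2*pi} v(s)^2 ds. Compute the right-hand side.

-14*pi + 10 + 52*pi**2/3

(1/(2*pi)) ∫_{-2*pi}^{2*pi} v(s)^2 ds = (1/(2*pi)) · (4*pi*(-21*pi + 15 + 26*pi**2)/3) = -14*pi + 10 + 52*pi**2/3.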